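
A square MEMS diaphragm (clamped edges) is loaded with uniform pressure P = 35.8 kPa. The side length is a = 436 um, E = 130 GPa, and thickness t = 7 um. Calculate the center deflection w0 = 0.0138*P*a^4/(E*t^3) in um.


Step 1: Convert pressure to compatible units (E is in GPa, so P in GPa).
P = 35.8 kPa = 35.8e-6 GPa
Step 2: Compute numerator: 0.0138 * P * a^4.
a^4 = 436^4 = 36136489216
numerator = 0.0138 * 35.8e-6 * 36136489216 = 1.78529e+04
Step 3: Compute denominator: E * t^3 = 130 * 7^3 = 44590
Step 4: w0 = numerator / denominator = 1.78529e+04 / 44590 = 0.4004 um


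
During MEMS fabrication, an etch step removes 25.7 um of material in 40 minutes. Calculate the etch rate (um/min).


Step 1: Etch rate = depth / time
Step 2: rate = 25.7 / 40
rate = 0.643 um/min


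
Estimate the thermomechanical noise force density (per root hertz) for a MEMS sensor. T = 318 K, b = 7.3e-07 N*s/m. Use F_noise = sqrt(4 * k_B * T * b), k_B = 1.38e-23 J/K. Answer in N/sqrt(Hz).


Step 1: Compute 4 * k_B * T * b
= 4 * 1.38e-23 * 318 * 7.3e-07
= 1.2814e-26 N^2/Hz
Step 2: F_noise = sqrt(1.2814e-26)
F_noise = 1.13e-13 N/sqrt(Hz)


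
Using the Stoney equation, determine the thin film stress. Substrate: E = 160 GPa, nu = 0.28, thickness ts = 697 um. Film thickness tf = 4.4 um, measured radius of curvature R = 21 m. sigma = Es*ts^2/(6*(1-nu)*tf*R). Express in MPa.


Step 1: Compute numerator: Es * ts^2 = 160 * 697^2 = 77729440 (GPa*um^2)
Step 2: Compute denominator (R in um): 6*(1-nu)*tf*R = 6*0.72*4.4*21e6 = 399168000.0 (um^2)
Step 3: sigma (GPa) = 77729440 / 399168000.0 = 1.94729e-01 GPa
Step 4: Convert to MPa (x1000): sigma = 194.7 MPa


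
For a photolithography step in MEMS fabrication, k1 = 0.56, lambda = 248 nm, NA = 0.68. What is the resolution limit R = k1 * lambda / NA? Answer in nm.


Step 1: Identify values: k1 = 0.56, lambda = 248 nm, NA = 0.68
Step 2: R = k1 * lambda / NA
R = 0.56 * 248 / 0.68
R = 204.2 nm


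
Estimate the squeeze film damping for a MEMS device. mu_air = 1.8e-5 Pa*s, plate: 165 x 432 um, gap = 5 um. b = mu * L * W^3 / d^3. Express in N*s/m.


Step 1: Convert to SI.
L = 165e-6 m, W = 432e-6 m, d = 5e-6 m
Step 2: W^3 = (432e-6)^3 = 8.06e-11 m^3
Step 3: d^3 = (5e-6)^3 = 1.25e-16 m^3
Step 4: b = 1.8e-5 * 165e-6 * 8.06e-11 / 1.25e-16
b = 1.92e-03 N*s/m


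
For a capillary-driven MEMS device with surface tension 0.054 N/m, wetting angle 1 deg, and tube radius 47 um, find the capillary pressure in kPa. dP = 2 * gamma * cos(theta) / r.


Step 1: cos(1 deg) = 0.9998
Step 2: Convert r to m: r = 47e-6 m
Step 3: dP = 2 * 0.054 * 0.9998 / 47e-6 = 2297.4 Pa
Step 4: Convert Pa to kPa (divide by 1000).
dP = 2.3 kPa


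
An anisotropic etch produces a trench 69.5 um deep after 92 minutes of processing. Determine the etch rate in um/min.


Step 1: Etch rate = depth / time
Step 2: rate = 69.5 / 92
rate = 0.755 um/min


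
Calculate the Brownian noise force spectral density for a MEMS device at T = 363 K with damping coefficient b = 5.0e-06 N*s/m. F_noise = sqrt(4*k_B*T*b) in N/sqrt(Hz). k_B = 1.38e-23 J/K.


Step 1: Compute 4 * k_B * T * b
= 4 * 1.38e-23 * 363 * 5.0e-06
= 1.0019e-25 N^2/Hz
Step 2: F_noise = sqrt(1.0019e-25)
F_noise = 3.17e-13 N/sqrt(Hz)


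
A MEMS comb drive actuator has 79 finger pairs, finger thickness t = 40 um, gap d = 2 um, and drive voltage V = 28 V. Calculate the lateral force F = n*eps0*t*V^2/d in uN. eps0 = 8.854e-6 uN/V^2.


Step 1: Parameters: n=79, eps0=8.854e-6 uN/V^2, t=40 um, V=28 V, d=2 um
Step 2: V^2 = 784
Step 3: F = 79 * 8.854e-6 * 40 * 784 / 2
F = 10.968 uN


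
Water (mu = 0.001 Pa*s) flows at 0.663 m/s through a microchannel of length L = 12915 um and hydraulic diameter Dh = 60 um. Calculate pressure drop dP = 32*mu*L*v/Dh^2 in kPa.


Step 1: Convert to SI: L = 12915e-6 m, Dh = 60e-6 m
Step 2: dP = 32 * 0.001 * 12915e-6 * 0.663 / (60e-6)^2
Step 3: dP = 76112.40 Pa
Step 4: Convert to kPa: dP = 76.11 kPa


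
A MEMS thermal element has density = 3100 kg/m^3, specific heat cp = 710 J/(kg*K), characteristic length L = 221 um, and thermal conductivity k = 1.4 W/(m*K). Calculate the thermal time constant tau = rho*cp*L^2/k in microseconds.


Step 1: Convert L to m: L = 221e-6 m
Step 2: L^2 = (221e-6)^2 = 4.8841e-08 m^2
Step 3: tau = 3100 * 710 * 4.8841e-08 / 1.4 = 7.678502929e-02 s
Step 4: Convert to microseconds (multiply by 1e6).
tau = 76785.029 us


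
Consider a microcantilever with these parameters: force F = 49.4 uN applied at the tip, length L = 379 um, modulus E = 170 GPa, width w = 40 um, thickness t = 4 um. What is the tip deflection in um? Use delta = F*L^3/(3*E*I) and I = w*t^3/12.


Step 1: Calculate the second moment of area.
I = w * t^3 / 12 = 40 * 4^3 / 12 = 213.3333 um^4
Step 2: Convert E to consistent units (1 GPa = 1000 uN/um^2).
E = 170 GPa = 170000 uN/um^2
Step 3: Calculate tip deflection.
delta = F * L^3 / (3 * E * I)
delta = 49.4 * 379^3 / (3 * 170000 * 213.3333)
delta = 24.7181 um


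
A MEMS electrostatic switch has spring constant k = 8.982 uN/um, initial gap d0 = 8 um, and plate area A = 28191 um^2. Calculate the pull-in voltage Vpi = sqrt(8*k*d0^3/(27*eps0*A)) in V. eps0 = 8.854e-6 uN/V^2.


Step 1: Compute numerator: 8 * k * d0^3 = 8 * 8.982 * 8^3 = 36790.272
Step 2: Compute denominator: 27 * eps0 * A = 27 * 8.854e-6 * 28191 = 6.739284
Step 3: Vpi = sqrt(36790.272 / 6.739284)
Vpi = 73.89 V


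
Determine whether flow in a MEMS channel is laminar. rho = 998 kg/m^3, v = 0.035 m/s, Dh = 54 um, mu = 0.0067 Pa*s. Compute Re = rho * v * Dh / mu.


Step 1: Convert Dh to meters: Dh = 54e-6 m
Step 2: Re = rho * v * Dh / mu
Re = 998 * 0.035 * 54e-6 / 0.0067
Re = 0.282
Since Re = 0.282 is below ~2300, the flow is laminar.


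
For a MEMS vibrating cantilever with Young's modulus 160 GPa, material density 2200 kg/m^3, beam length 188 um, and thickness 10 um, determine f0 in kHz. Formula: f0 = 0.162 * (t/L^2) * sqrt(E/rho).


Step 1: Convert units to SI.
t_SI = 10e-6 m, L_SI = 188e-6 m
Step 2: Calculate sqrt(E/rho).
sqrt(160e9 / 2200) = 8528.03 m/s
Step 3: Compute f0.
f0 = 0.162 * 10e-6 / (188e-6)^2 * 8528.03 = 390884.1 Hz = 390.88 kHz


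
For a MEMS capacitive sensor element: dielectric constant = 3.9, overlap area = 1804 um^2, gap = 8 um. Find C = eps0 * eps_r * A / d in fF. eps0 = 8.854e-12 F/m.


Step 1: Convert area to m^2: A = 1804e-12 m^2
Step 2: Convert gap to m: d = 8e-6 m
Step 3: C = eps0 * eps_r * A / d
C = 8.854e-12 * 3.9 * 1804e-12 / 8e-6
Step 4: Convert to fF (multiply by 1e15).
C = 7.79 fF


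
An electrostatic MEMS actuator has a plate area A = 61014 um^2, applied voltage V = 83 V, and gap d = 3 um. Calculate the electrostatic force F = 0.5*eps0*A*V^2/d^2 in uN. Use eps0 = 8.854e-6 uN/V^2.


Step 1: Identify parameters.
eps0 = 8.854e-6 uN/V^2, A = 61014 um^2, V = 83 V, d = 3 um
Step 2: Compute V^2 = 83^2 = 6889
Step 3: Compute d^2 = 3^2 = 9
Step 4: F = 0.5 * 8.854e-6 * 61014 * 6889 / 9
F = 206.753 uN


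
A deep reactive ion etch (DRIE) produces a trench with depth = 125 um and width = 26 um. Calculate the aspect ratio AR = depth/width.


Step 1: AR = depth / width
Step 2: AR = 125 / 26
AR = 4.8


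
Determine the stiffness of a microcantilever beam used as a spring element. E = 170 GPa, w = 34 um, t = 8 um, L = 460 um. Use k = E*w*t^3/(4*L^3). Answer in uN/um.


Step 1: Convert E to consistent units (1 GPa = 1000 uN/um^2).
E = 170 GPa = 170000 uN/um^2
Step 2: Compute t^3 = 8^3 = 512
Step 3: Compute L^3 = 460^3 = 97336000
Step 4: k = 170000 * 34 * 512 / (4 * 97336000)
k = 7.6009 uN/um


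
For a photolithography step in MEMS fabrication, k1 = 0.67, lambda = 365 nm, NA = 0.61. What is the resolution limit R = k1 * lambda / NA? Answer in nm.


Step 1: Identify values: k1 = 0.67, lambda = 365 nm, NA = 0.61
Step 2: R = k1 * lambda / NA
R = 0.67 * 365 / 0.61
R = 400.9 nm


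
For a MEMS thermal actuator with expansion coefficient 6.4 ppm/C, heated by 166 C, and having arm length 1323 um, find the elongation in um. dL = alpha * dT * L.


Step 1: Convert CTE: alpha = 6.4 ppm/C = 6.4e-6 /C
Step 2: dL = 6.4e-6 * 166 * 1323
dL = 1.4056 um


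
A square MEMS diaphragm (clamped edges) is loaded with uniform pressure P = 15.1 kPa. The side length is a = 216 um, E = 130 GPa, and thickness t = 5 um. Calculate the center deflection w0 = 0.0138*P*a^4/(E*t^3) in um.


Step 1: Convert pressure to compatible units (E is in GPa, so P in GPa).
P = 15.1 kPa = 15.1e-6 GPa
Step 2: Compute numerator: 0.0138 * P * a^4.
a^4 = 216^4 = 2176782336
numerator = 0.0138 * 15.1e-6 * 2176782336 = 4.536e+02
Step 3: Compute denominator: E * t^3 = 130 * 5^3 = 16250
Step 4: w0 = numerator / denominator = 4.536e+02 / 16250 = 0.0279 um


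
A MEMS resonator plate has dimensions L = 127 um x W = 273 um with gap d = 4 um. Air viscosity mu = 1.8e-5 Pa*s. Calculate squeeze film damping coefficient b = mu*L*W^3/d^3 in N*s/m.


Step 1: Convert to SI.
L = 127e-6 m, W = 273e-6 m, d = 4e-6 m
Step 2: W^3 = (273e-6)^3 = 2.03e-11 m^3
Step 3: d^3 = (4e-6)^3 = 6.40e-17 m^3
Step 4: b = 1.8e-5 * 127e-6 * 2.03e-11 / 6.40e-17
b = 7.27e-04 N*s/m


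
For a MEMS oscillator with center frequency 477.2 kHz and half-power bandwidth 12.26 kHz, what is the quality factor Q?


Step 1: Q = f0 / bandwidth
Step 2: Q = 477.2 / 12.26
Q = 38.9


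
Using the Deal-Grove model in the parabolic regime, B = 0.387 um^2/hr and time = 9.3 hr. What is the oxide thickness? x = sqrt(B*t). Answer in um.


Step 1: Compute B*t = 0.387 * 9.3 = 3.5991
Step 2: x = sqrt(3.5991)
x = 1.897 um


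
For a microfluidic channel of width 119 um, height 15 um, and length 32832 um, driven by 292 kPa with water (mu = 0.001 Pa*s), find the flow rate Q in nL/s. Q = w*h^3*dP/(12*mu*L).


Step 1: Convert all dimensions to SI (meters).
w = 119e-6 m, h = 15e-6 m, L = 32832e-6 m, dP = 292e3 Pa
Step 2: Q = w * h^3 * dP / (12 * mu * L)
Q = 119e-6 * (15e-6)^3 * 292e3 / (12 * 0.001 * 32832e-6) = 2.976631e-10 m^3/s
Step 3: Convert Q from m^3/s to nL/s (1 m^3 = 1e12 nL, so multiply by 1e12).
Q = 297.663 nL/s


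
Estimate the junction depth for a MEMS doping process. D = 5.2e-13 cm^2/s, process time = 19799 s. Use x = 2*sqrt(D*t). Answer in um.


Step 1: Compute D*t = 5.2e-13 * 19799 = 1.029548e-08 cm^2
Step 2: sqrt(D*t) = 1.01467e-04 cm
Step 3: x = 2 * 1.01467e-04 cm = 2.02934e-04 cm
Step 4: Convert to um (1 cm = 1e4 um): x = 2.029 um


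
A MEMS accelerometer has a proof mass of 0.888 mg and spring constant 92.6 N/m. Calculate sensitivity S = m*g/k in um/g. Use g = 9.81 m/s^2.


Step 1: Convert mass: m = 0.888 mg = 8.88e-07 kg
Step 2: S = m * g / k = 8.88e-07 * 9.81 / 92.6
Step 3: S = 9.41e-08 m/g
Step 4: Convert to um/g: S = 0.094 um/g


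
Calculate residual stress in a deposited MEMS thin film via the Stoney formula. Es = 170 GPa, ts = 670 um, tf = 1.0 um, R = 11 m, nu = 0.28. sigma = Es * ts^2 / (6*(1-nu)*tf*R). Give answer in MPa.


Step 1: Compute numerator: Es * ts^2 = 170 * 670^2 = 76313000 (GPa*um^2)
Step 2: Compute denominator (R in um): 6*(1-nu)*tf*R = 6*0.72*1.0*11e6 = 47520000.0 (um^2)
Step 3: sigma (GPa) = 76313000 / 47520000.0 = 1.605913e+00 GPa
Step 4: Convert to MPa (x1000): sigma = 1605.9 MPa


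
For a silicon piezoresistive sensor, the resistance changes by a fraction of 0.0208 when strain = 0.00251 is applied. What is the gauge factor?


Step 1: Identify values.
dR/R = 0.0208, strain = 0.00251
Step 2: GF = (dR/R) / strain = 0.0208 / 0.00251
GF = 8.3


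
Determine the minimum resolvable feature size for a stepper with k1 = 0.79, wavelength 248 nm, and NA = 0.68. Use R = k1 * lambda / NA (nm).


Step 1: Identify values: k1 = 0.79, lambda = 248 nm, NA = 0.68
Step 2: R = k1 * lambda / NA
R = 0.79 * 248 / 0.68
R = 288.1 nm


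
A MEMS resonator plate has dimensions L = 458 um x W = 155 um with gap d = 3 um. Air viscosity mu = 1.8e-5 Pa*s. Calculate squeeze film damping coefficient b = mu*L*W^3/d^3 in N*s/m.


Step 1: Convert to SI.
L = 458e-6 m, W = 155e-6 m, d = 3e-6 m
Step 2: W^3 = (155e-6)^3 = 3.72e-12 m^3
Step 3: d^3 = (3e-6)^3 = 2.70e-17 m^3
Step 4: b = 1.8e-5 * 458e-6 * 3.72e-12 / 2.70e-17
b = 1.14e-03 N*s/m


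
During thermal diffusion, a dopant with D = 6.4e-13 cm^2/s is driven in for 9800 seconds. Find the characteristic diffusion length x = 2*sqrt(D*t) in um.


Step 1: Compute D*t = 6.4e-13 * 9800 = 6.272e-09 cm^2
Step 2: sqrt(D*t) = 7.9196e-05 cm
Step 3: x = 2 * 7.9196e-05 cm = 1.58392e-04 cm
Step 4: Convert to um (1 cm = 1e4 um): x = 1.584 um


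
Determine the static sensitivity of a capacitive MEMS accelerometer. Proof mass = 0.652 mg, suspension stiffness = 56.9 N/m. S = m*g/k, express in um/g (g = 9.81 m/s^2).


Step 1: Convert mass: m = 0.652 mg = 6.52e-07 kg
Step 2: S = m * g / k = 6.52e-07 * 9.81 / 56.9
Step 3: S = 1.12e-07 m/g
Step 4: Convert to um/g: S = 0.112 um/g


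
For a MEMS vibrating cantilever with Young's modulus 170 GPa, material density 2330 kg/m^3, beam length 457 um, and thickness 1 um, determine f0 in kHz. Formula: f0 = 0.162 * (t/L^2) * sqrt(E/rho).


Step 1: Convert units to SI.
t_SI = 1e-6 m, L_SI = 457e-6 m
Step 2: Calculate sqrt(E/rho).
sqrt(170e9 / 2330) = 8541.74 m/s
Step 3: Compute f0.
f0 = 0.162 * 1e-6 / (457e-6)^2 * 8541.74 = 6625.7 Hz = 6.63 kHz


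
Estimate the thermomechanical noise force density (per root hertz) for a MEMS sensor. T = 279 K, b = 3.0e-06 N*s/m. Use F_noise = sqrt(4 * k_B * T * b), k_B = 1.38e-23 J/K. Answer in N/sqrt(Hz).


Step 1: Compute 4 * k_B * T * b
= 4 * 1.38e-23 * 279 * 3.0e-06
= 4.6202e-26 N^2/Hz
Step 2: F_noise = sqrt(4.6202e-26)
F_noise = 2.15e-13 N/sqrt(Hz)


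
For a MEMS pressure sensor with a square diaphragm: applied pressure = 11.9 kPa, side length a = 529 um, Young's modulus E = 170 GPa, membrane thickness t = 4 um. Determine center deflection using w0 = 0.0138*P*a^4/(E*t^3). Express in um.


Step 1: Convert pressure to compatible units (E is in GPa, so P in GPa).
P = 11.9 kPa = 11.9e-6 GPa
Step 2: Compute numerator: 0.0138 * P * a^4.
a^4 = 529^4 = 78310985281
numerator = 0.0138 * 11.9e-6 * 78310985281 = 1.28602e+04
Step 3: Compute denominator: E * t^3 = 170 * 4^3 = 10880
Step 4: w0 = numerator / denominator = 1.28602e+04 / 10880 = 1.182 um


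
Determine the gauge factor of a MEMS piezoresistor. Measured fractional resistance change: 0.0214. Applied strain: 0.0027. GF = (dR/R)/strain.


Step 1: Identify values.
dR/R = 0.0214, strain = 0.0027
Step 2: GF = (dR/R) / strain = 0.0214 / 0.0027
GF = 7.9


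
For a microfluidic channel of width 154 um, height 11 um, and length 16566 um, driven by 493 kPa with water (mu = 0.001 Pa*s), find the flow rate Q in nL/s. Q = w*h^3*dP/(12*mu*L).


Step 1: Convert all dimensions to SI (meters).
w = 154e-6 m, h = 11e-6 m, L = 16566e-6 m, dP = 493e3 Pa
Step 2: Q = w * h^3 * dP / (12 * mu * L)
Q = 154e-6 * (11e-6)^3 * 493e3 / (12 * 0.001 * 16566e-6) = 5.0833123e-10 m^3/s
Step 3: Convert Q from m^3/s to nL/s (1 m^3 = 1e12 nL, so multiply by 1e12).
Q = 508.331 nL/s


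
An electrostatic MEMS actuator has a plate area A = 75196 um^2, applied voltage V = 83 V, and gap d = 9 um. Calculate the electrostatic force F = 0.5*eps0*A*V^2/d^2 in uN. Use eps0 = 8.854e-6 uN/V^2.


Step 1: Identify parameters.
eps0 = 8.854e-6 uN/V^2, A = 75196 um^2, V = 83 V, d = 9 um
Step 2: Compute V^2 = 83^2 = 6889
Step 3: Compute d^2 = 9^2 = 81
Step 4: F = 0.5 * 8.854e-6 * 75196 * 6889 / 81
F = 28.312 uN


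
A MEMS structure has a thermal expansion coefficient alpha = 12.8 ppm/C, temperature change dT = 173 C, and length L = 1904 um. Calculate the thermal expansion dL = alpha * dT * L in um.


Step 1: Convert CTE: alpha = 12.8 ppm/C = 12.8e-6 /C
Step 2: dL = 12.8e-6 * 173 * 1904
dL = 4.2162 um


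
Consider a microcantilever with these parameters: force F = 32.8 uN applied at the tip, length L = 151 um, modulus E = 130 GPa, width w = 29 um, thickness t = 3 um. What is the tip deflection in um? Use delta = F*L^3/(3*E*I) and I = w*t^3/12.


Step 1: Calculate the second moment of area.
I = w * t^3 / 12 = 29 * 3^3 / 12 = 65.25 um^4
Step 2: Convert E to consistent units (1 GPa = 1000 uN/um^2).
E = 130 GPa = 130000 uN/um^2
Step 3: Calculate tip deflection.
delta = F * L^3 / (3 * E * I)
delta = 32.8 * 151^3 / (3 * 130000 * 65.25)
delta = 4.4377 um


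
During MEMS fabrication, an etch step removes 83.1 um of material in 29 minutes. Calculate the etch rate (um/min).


Step 1: Etch rate = depth / time
Step 2: rate = 83.1 / 29
rate = 2.866 um/min


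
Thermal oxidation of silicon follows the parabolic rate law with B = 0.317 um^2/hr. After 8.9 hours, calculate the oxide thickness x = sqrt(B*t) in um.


Step 1: Compute B*t = 0.317 * 8.9 = 2.8213
Step 2: x = sqrt(2.8213)
x = 1.68 um


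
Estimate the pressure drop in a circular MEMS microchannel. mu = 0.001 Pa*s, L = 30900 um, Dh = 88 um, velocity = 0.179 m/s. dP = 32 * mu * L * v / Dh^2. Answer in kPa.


Step 1: Convert to SI: L = 30900e-6 m, Dh = 88e-6 m
Step 2: dP = 32 * 0.001 * 30900e-6 * 0.179 / (88e-6)^2
Step 3: dP = 22855.79 Pa
Step 4: Convert to kPa: dP = 22.86 kPa


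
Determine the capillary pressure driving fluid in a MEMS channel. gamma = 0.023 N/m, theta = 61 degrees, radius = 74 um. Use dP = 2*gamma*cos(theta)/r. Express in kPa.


Step 1: cos(61 deg) = 0.4848
Step 2: Convert r to m: r = 74e-6 m
Step 3: dP = 2 * 0.023 * 0.4848 / 74e-6 = 301.4 Pa
Step 4: Convert Pa to kPa (divide by 1000).
dP = 0.3 kPa


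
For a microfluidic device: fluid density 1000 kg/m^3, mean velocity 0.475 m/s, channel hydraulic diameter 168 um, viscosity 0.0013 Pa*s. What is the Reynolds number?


Step 1: Convert Dh to meters: Dh = 168e-6 m
Step 2: Re = rho * v * Dh / mu
Re = 1000 * 0.475 * 168e-6 / 0.0013
Re = 61.385


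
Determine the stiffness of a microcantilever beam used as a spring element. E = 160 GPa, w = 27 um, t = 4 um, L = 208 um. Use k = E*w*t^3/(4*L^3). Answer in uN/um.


Step 1: Convert E to consistent units (1 GPa = 1000 uN/um^2).
E = 160 GPa = 160000 uN/um^2
Step 2: Compute t^3 = 4^3 = 64
Step 3: Compute L^3 = 208^3 = 8998912
Step 4: k = 160000 * 27 * 64 / (4 * 8998912)
k = 7.6809 uN/um


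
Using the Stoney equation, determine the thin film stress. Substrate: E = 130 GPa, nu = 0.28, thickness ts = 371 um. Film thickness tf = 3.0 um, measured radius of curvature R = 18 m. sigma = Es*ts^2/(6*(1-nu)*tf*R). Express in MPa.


Step 1: Compute numerator: Es * ts^2 = 130 * 371^2 = 17893330 (GPa*um^2)
Step 2: Compute denominator (R in um): 6*(1-nu)*tf*R = 6*0.72*3.0*18e6 = 233280000.0 (um^2)
Step 3: sigma (GPa) = 17893330 / 233280000.0 = 7.6703e-02 GPa
Step 4: Convert to MPa (x1000): sigma = 76.7 MPa


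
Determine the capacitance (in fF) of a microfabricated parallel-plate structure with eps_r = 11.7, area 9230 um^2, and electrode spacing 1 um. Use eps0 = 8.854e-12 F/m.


Step 1: Convert area to m^2: A = 9230e-12 m^2
Step 2: Convert gap to m: d = 1e-6 m
Step 3: C = eps0 * eps_r * A / d
C = 8.854e-12 * 11.7 * 9230e-12 / 1e-6
Step 4: Convert to fF (multiply by 1e15).
C = 956.15 fF


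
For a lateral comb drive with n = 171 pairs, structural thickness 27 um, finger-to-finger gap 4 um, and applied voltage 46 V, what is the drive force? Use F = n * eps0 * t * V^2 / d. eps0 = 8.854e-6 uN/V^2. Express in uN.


Step 1: Parameters: n=171, eps0=8.854e-6 uN/V^2, t=27 um, V=46 V, d=4 um
Step 2: V^2 = 2116
Step 3: F = 171 * 8.854e-6 * 27 * 2116 / 4
F = 21.625 uN


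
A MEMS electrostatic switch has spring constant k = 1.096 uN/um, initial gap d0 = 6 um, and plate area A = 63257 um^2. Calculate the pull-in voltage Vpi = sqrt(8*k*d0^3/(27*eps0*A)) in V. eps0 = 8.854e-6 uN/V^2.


Step 1: Compute numerator: 8 * k * d0^3 = 8 * 1.096 * 6^3 = 1893.888
Step 2: Compute denominator: 27 * eps0 * A = 27 * 8.854e-6 * 63257 = 15.122092
Step 3: Vpi = sqrt(1893.888 / 15.122092)
Vpi = 11.19 V


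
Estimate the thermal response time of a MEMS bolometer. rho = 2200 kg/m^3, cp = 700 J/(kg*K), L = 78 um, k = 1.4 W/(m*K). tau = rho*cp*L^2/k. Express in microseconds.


Step 1: Convert L to m: L = 78e-6 m
Step 2: L^2 = (78e-6)^2 = 6.084e-09 m^2
Step 3: tau = 2200 * 700 * 6.084e-09 / 1.4 = 6.6924e-03 s
Step 4: Convert to microseconds (multiply by 1e6).
tau = 6692.4 us


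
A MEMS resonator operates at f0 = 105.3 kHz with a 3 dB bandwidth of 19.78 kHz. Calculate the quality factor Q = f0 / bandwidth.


Step 1: Q = f0 / bandwidth
Step 2: Q = 105.3 / 19.78
Q = 5.3


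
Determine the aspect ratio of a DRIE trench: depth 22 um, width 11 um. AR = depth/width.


Step 1: AR = depth / width
Step 2: AR = 22 / 11
AR = 2.0


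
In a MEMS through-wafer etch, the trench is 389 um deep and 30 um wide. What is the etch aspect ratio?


Step 1: AR = depth / width
Step 2: AR = 389 / 30
AR = 13.0


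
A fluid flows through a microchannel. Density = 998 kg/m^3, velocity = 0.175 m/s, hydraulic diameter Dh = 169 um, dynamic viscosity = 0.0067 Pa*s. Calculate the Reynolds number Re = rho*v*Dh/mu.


Step 1: Convert Dh to meters: Dh = 169e-6 m
Step 2: Re = rho * v * Dh / mu
Re = 998 * 0.175 * 169e-6 / 0.0067
Re = 4.405


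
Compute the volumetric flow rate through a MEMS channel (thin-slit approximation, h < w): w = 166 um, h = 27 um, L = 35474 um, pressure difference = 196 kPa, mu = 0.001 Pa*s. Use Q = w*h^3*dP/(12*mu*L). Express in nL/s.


Step 1: Convert all dimensions to SI (meters).
w = 166e-6 m, h = 27e-6 m, L = 35474e-6 m, dP = 196e3 Pa
Step 2: Q = w * h^3 * dP / (12 * mu * L)
Q = 166e-6 * (27e-6)^3 * 196e3 / (12 * 0.001 * 35474e-6) = 1.50440249e-09 m^3/s
Step 3: Convert Q from m^3/s to nL/s (1 m^3 = 1e12 nL, so multiply by 1e12).
Q = 1504.402 nL/s


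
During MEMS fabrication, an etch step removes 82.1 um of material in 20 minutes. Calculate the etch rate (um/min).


Step 1: Etch rate = depth / time
Step 2: rate = 82.1 / 20
rate = 4.105 um/min


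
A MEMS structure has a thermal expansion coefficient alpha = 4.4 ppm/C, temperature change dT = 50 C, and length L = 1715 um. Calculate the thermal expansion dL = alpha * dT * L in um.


Step 1: Convert CTE: alpha = 4.4 ppm/C = 4.4e-6 /C
Step 2: dL = 4.4e-6 * 50 * 1715
dL = 0.3773 um


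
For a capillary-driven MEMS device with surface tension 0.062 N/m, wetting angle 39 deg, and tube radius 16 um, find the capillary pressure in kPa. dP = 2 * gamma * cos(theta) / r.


Step 1: cos(39 deg) = 0.7771
Step 2: Convert r to m: r = 16e-6 m
Step 3: dP = 2 * 0.062 * 0.7771 / 16e-6 = 6022.5 Pa
Step 4: Convert Pa to kPa (divide by 1000).
dP = 6.02 kPa


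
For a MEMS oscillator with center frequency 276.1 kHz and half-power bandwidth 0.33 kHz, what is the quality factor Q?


Step 1: Q = f0 / bandwidth
Step 2: Q = 276.1 / 0.33
Q = 836.7


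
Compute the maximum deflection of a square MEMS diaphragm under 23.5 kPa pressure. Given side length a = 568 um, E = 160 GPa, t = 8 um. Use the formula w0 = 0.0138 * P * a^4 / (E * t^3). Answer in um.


Step 1: Convert pressure to compatible units (E is in GPa, so P in GPa).
P = 23.5 kPa = 23.5e-6 GPa
Step 2: Compute numerator: 0.0138 * P * a^4.
a^4 = 568^4 = 104086245376
numerator = 0.0138 * 23.5e-6 * 104086245376 = 3.37552e+04
Step 3: Compute denominator: E * t^3 = 160 * 8^3 = 81920
Step 4: w0 = numerator / denominator = 3.37552e+04 / 81920 = 0.4121 um


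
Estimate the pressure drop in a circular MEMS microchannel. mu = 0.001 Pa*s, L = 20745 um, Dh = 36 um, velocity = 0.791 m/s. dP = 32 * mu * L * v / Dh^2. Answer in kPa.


Step 1: Convert to SI: L = 20745e-6 m, Dh = 36e-6 m
Step 2: dP = 32 * 0.001 * 20745e-6 * 0.791 / (36e-6)^2
Step 3: dP = 405167.78 Pa
Step 4: Convert to kPa: dP = 405.17 kPa


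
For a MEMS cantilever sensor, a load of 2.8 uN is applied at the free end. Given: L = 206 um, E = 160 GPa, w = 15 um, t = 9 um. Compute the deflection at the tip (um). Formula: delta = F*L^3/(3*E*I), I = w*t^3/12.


Step 1: Calculate the second moment of area.
I = w * t^3 / 12 = 15 * 9^3 / 12 = 911.25 um^4
Step 2: Convert E to consistent units (1 GPa = 1000 uN/um^2).
E = 160 GPa = 160000 uN/um^2
Step 3: Calculate tip deflection.
delta = F * L^3 / (3 * E * I)
delta = 2.8 * 206^3 / (3 * 160000 * 911.25)
delta = 0.056 um


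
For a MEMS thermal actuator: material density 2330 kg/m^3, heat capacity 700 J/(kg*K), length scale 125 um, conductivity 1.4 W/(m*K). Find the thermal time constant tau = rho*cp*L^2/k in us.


Step 1: Convert L to m: L = 125e-6 m
Step 2: L^2 = (125e-6)^2 = 1.5625e-08 m^2
Step 3: tau = 2330 * 700 * 1.5625e-08 / 1.4 = 1.8203125e-02 s
Step 4: Convert to microseconds (multiply by 1e6).
tau = 18203.125 us


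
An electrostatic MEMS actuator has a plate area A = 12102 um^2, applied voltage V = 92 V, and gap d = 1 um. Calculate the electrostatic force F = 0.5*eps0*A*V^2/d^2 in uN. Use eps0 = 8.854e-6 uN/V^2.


Step 1: Identify parameters.
eps0 = 8.854e-6 uN/V^2, A = 12102 um^2, V = 92 V, d = 1 um
Step 2: Compute V^2 = 92^2 = 8464
Step 3: Compute d^2 = 1^2 = 1
Step 4: F = 0.5 * 8.854e-6 * 12102 * 8464 / 1
F = 453.463 uN


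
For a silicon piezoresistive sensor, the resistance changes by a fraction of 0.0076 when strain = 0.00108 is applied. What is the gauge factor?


Step 1: Identify values.
dR/R = 0.0076, strain = 0.00108
Step 2: GF = (dR/R) / strain = 0.0076 / 0.00108
GF = 7.0


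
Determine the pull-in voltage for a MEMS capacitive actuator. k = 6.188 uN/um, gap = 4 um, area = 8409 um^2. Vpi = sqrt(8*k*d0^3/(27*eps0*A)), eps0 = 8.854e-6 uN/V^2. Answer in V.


Step 1: Compute numerator: 8 * k * d0^3 = 8 * 6.188 * 4^3 = 3168.256
Step 2: Compute denominator: 27 * eps0 * A = 27 * 8.854e-6 * 8409 = 2.010239
Step 3: Vpi = sqrt(3168.256 / 2.010239)
Vpi = 39.7 V


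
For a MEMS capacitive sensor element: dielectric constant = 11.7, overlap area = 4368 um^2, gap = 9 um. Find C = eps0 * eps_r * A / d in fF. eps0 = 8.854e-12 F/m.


Step 1: Convert area to m^2: A = 4368e-12 m^2
Step 2: Convert gap to m: d = 9e-6 m
Step 3: C = eps0 * eps_r * A / d
C = 8.854e-12 * 11.7 * 4368e-12 / 9e-6
Step 4: Convert to fF (multiply by 1e15).
C = 50.28 fF


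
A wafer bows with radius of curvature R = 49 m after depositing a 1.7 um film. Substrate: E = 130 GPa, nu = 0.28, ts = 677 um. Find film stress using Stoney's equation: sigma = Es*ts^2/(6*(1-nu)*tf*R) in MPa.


Step 1: Compute numerator: Es * ts^2 = 130 * 677^2 = 59582770 (GPa*um^2)
Step 2: Compute denominator (R in um): 6*(1-nu)*tf*R = 6*0.72*1.7*49e6 = 359856000.0 (um^2)
Step 3: sigma (GPa) = 59582770 / 359856000.0 = 1.65574e-01 GPa
Step 4: Convert to MPa (x1000): sigma = 165.6 MPa


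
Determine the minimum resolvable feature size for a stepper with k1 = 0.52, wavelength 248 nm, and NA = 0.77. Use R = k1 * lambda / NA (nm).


Step 1: Identify values: k1 = 0.52, lambda = 248 nm, NA = 0.77
Step 2: R = k1 * lambda / NA
R = 0.52 * 248 / 0.77
R = 167.5 nm


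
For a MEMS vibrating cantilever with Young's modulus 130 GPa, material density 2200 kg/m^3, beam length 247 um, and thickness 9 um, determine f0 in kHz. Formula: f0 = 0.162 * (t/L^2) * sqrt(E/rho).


Step 1: Convert units to SI.
t_SI = 9e-6 m, L_SI = 247e-6 m
Step 2: Calculate sqrt(E/rho).
sqrt(130e9 / 2200) = 7687.06 m/s
Step 3: Compute f0.
f0 = 0.162 * 9e-6 / (247e-6)^2 * 7687.06 = 183706.2 Hz = 183.71 kHz


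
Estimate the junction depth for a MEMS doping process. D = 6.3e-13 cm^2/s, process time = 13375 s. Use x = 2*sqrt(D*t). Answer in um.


Step 1: Compute D*t = 6.3e-13 * 13375 = 8.42625e-09 cm^2
Step 2: sqrt(D*t) = 9.17946e-05 cm
Step 3: x = 2 * 9.17946e-05 cm = 1.835892e-04 cm
Step 4: Convert to um (1 cm = 1e4 um): x = 1.836 um


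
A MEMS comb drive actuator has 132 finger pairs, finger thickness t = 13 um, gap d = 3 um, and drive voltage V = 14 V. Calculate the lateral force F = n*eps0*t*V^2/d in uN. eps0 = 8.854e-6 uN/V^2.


Step 1: Parameters: n=132, eps0=8.854e-6 uN/V^2, t=13 um, V=14 V, d=3 um
Step 2: V^2 = 196
Step 3: F = 132 * 8.854e-6 * 13 * 196 / 3
F = 0.993 uN


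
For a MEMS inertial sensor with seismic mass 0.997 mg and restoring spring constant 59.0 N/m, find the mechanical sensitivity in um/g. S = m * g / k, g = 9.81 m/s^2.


Step 1: Convert mass: m = 0.997 mg = 9.97e-07 kg
Step 2: S = m * g / k = 9.97e-07 * 9.81 / 59.0
Step 3: S = 1.66e-07 m/g
Step 4: Convert to um/g: S = 0.166 um/g


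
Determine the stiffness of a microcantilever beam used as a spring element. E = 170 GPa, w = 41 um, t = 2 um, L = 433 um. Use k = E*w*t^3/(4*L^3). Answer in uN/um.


Step 1: Convert E to consistent units (1 GPa = 1000 uN/um^2).
E = 170 GPa = 170000 uN/um^2
Step 2: Compute t^3 = 2^3 = 8
Step 3: Compute L^3 = 433^3 = 81182737
Step 4: k = 170000 * 41 * 8 / (4 * 81182737)
k = 0.1717 uN/um


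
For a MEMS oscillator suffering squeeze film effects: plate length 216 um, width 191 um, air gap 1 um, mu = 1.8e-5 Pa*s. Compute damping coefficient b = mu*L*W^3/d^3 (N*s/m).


Step 1: Convert to SI.
L = 216e-6 m, W = 191e-6 m, d = 1e-6 m
Step 2: W^3 = (191e-6)^3 = 6.97e-12 m^3
Step 3: d^3 = (1e-6)^3 = 1.00e-18 m^3
Step 4: b = 1.8e-5 * 216e-6 * 6.97e-12 / 1.00e-18
b = 2.71e-02 N*s/m


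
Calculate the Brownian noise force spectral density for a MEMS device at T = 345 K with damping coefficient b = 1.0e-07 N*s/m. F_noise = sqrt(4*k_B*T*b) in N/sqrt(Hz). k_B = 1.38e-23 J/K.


Step 1: Compute 4 * k_B * T * b
= 4 * 1.38e-23 * 345 * 1.0e-07
= 1.9044e-27 N^2/Hz
Step 2: F_noise = sqrt(1.9044e-27)
F_noise = 4.36e-14 N/sqrt(Hz)


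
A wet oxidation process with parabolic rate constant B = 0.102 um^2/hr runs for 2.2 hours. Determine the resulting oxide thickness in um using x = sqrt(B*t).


Step 1: Compute B*t = 0.102 * 2.2 = 0.2244
Step 2: x = sqrt(0.2244)
x = 0.474 um


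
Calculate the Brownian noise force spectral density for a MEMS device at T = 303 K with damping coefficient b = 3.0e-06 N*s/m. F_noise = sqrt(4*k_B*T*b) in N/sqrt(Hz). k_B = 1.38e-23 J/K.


Step 1: Compute 4 * k_B * T * b
= 4 * 1.38e-23 * 303 * 3.0e-06
= 5.0177e-26 N^2/Hz
Step 2: F_noise = sqrt(5.0177e-26)
F_noise = 2.24e-13 N/sqrt(Hz)


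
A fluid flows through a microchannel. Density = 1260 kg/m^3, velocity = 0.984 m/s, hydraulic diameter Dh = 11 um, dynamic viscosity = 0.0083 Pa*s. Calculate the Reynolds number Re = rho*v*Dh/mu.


Step 1: Convert Dh to meters: Dh = 11e-6 m
Step 2: Re = rho * v * Dh / mu
Re = 1260 * 0.984 * 11e-6 / 0.0083
Re = 1.643


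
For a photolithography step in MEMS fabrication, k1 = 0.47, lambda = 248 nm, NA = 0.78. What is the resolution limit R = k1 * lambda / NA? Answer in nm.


Step 1: Identify values: k1 = 0.47, lambda = 248 nm, NA = 0.78
Step 2: R = k1 * lambda / NA
R = 0.47 * 248 / 0.78
R = 149.4 nm


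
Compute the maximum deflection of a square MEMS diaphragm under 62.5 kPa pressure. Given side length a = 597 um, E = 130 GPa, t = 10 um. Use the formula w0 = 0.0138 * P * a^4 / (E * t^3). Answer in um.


Step 1: Convert pressure to compatible units (E is in GPa, so P in GPa).
P = 62.5 kPa = 62.5e-6 GPa
Step 2: Compute numerator: 0.0138 * P * a^4.
a^4 = 597^4 = 127027375281
numerator = 0.0138 * 62.5e-6 * 127027375281 = 1.09561e+05
Step 3: Compute denominator: E * t^3 = 130 * 10^3 = 130000
Step 4: w0 = numerator / denominator = 1.09561e+05 / 130000 = 0.8428 um


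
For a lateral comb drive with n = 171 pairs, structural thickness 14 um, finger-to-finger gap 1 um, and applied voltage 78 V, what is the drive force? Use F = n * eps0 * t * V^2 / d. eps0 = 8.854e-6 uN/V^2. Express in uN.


Step 1: Parameters: n=171, eps0=8.854e-6 uN/V^2, t=14 um, V=78 V, d=1 um
Step 2: V^2 = 6084
Step 3: F = 171 * 8.854e-6 * 14 * 6084 / 1
F = 128.959 uN


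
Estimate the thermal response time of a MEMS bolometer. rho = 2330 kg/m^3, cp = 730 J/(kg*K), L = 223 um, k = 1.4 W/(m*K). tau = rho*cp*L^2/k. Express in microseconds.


Step 1: Convert L to m: L = 223e-6 m
Step 2: L^2 = (223e-6)^2 = 4.9729e-08 m^2
Step 3: tau = 2330 * 730 * 4.9729e-08 / 1.4 = 6.041718293e-02 s
Step 4: Convert to microseconds (multiply by 1e6).
tau = 60417.183 us


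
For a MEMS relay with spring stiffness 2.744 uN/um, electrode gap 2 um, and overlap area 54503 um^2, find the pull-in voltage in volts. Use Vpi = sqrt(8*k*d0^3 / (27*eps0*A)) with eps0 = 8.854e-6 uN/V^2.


Step 1: Compute numerator: 8 * k * d0^3 = 8 * 2.744 * 2^3 = 175.616
Step 2: Compute denominator: 27 * eps0 * A = 27 * 8.854e-6 * 54503 = 13.029378
Step 3: Vpi = sqrt(175.616 / 13.029378)
Vpi = 3.67 V


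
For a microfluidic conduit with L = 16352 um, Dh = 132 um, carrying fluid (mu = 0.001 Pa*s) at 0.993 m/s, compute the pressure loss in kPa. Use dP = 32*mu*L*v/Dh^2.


Step 1: Convert to SI: L = 16352e-6 m, Dh = 132e-6 m
Step 2: dP = 32 * 0.001 * 16352e-6 * 0.993 / (132e-6)^2
Step 3: dP = 29821.00 Pa
Step 4: Convert to kPa: dP = 29.82 kPa


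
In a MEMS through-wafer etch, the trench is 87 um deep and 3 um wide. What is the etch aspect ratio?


Step 1: AR = depth / width
Step 2: AR = 87 / 3
AR = 29.0


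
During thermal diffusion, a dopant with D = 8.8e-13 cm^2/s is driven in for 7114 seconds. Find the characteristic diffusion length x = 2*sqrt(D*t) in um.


Step 1: Compute D*t = 8.8e-13 * 7114 = 6.26032e-09 cm^2
Step 2: sqrt(D*t) = 7.91222e-05 cm
Step 3: x = 2 * 7.91222e-05 cm = 1.582444e-04 cm
Step 4: Convert to um (1 cm = 1e4 um): x = 1.582 um


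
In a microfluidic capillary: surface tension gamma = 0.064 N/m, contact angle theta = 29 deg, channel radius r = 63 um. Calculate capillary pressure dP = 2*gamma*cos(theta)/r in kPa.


Step 1: cos(29 deg) = 0.8746
Step 2: Convert r to m: r = 63e-6 m
Step 3: dP = 2 * 0.064 * 0.8746 / 63e-6 = 1777.0 Pa
Step 4: Convert Pa to kPa (divide by 1000).
dP = 1.78 kPa


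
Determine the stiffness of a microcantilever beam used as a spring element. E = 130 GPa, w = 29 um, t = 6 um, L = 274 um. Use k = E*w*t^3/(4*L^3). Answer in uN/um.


Step 1: Convert E to consistent units (1 GPa = 1000 uN/um^2).
E = 130 GPa = 130000 uN/um^2
Step 2: Compute t^3 = 6^3 = 216
Step 3: Compute L^3 = 274^3 = 20570824
Step 4: k = 130000 * 29 * 216 / (4 * 20570824)
k = 9.8965 uN/um


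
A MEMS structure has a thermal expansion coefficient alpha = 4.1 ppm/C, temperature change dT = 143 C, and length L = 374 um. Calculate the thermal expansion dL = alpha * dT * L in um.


Step 1: Convert CTE: alpha = 4.1 ppm/C = 4.1e-6 /C
Step 2: dL = 4.1e-6 * 143 * 374
dL = 0.2193 um


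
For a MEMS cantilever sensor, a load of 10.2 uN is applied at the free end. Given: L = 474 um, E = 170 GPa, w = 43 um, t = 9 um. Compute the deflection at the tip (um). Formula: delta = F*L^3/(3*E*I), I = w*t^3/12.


Step 1: Calculate the second moment of area.
I = w * t^3 / 12 = 43 * 9^3 / 12 = 2612.25 um^4
Step 2: Convert E to consistent units (1 GPa = 1000 uN/um^2).
E = 170 GPa = 170000 uN/um^2
Step 3: Calculate tip deflection.
delta = F * L^3 / (3 * E * I)
delta = 10.2 * 474^3 / (3 * 170000 * 2612.25)
delta = 0.8154 um


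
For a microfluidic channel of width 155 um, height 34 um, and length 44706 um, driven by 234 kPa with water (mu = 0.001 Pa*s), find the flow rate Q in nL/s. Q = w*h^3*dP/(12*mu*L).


Step 1: Convert all dimensions to SI (meters).
w = 155e-6 m, h = 34e-6 m, L = 44706e-6 m, dP = 234e3 Pa
Step 2: Q = w * h^3 * dP / (12 * mu * L)
Q = 155e-6 * (34e-6)^3 * 234e3 / (12 * 0.001 * 44706e-6) = 2.6572796e-09 m^3/s
Step 3: Convert Q from m^3/s to nL/s (1 m^3 = 1e12 nL, so multiply by 1e12).
Q = 2657.28 nL/s


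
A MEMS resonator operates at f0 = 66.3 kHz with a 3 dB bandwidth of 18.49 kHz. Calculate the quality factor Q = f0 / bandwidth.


Step 1: Q = f0 / bandwidth
Step 2: Q = 66.3 / 18.49
Q = 3.6


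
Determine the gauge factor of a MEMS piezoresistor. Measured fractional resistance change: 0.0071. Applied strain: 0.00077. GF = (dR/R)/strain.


Step 1: Identify values.
dR/R = 0.0071, strain = 0.00077
Step 2: GF = (dR/R) / strain = 0.0071 / 0.00077
GF = 9.2


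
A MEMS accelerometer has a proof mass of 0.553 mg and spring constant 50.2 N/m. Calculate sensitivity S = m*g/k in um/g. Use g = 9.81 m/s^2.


Step 1: Convert mass: m = 0.553 mg = 5.53e-07 kg
Step 2: S = m * g / k = 5.53e-07 * 9.81 / 50.2
Step 3: S = 1.08e-07 m/g
Step 4: Convert to um/g: S = 0.108 um/g


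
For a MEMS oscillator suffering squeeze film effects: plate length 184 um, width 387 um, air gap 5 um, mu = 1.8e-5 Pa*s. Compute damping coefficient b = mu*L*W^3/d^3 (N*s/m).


Step 1: Convert to SI.
L = 184e-6 m, W = 387e-6 m, d = 5e-6 m
Step 2: W^3 = (387e-6)^3 = 5.80e-11 m^3
Step 3: d^3 = (5e-6)^3 = 1.25e-16 m^3
Step 4: b = 1.8e-5 * 184e-6 * 5.80e-11 / 1.25e-16
b = 1.54e-03 N*s/m


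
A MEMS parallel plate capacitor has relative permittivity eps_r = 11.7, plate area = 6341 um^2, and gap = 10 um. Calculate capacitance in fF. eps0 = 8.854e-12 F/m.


Step 1: Convert area to m^2: A = 6341e-12 m^2
Step 2: Convert gap to m: d = 10e-6 m
Step 3: C = eps0 * eps_r * A / d
C = 8.854e-12 * 11.7 * 6341e-12 / 10e-6
Step 4: Convert to fF (multiply by 1e15).
C = 65.69 fF


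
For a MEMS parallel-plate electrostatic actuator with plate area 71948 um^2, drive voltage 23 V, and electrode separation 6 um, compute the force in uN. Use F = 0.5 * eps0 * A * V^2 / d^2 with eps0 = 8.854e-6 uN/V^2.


Step 1: Identify parameters.
eps0 = 8.854e-6 uN/V^2, A = 71948 um^2, V = 23 V, d = 6 um
Step 2: Compute V^2 = 23^2 = 529
Step 3: Compute d^2 = 6^2 = 36
Step 4: F = 0.5 * 8.854e-6 * 71948 * 529 / 36
F = 4.68 uN


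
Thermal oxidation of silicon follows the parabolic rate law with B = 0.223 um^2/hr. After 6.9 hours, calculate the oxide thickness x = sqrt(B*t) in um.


Step 1: Compute B*t = 0.223 * 6.9 = 1.5387
Step 2: x = sqrt(1.5387)
x = 1.24 um


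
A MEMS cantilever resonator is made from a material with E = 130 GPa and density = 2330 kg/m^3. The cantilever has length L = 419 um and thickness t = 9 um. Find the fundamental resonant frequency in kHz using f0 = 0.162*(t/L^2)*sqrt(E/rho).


Step 1: Convert units to SI.
t_SI = 9e-6 m, L_SI = 419e-6 m
Step 2: Calculate sqrt(E/rho).
sqrt(130e9 / 2330) = 7469.54 m/s
Step 3: Compute f0.
f0 = 0.162 * 9e-6 / (419e-6)^2 * 7469.54 = 62033.1 Hz = 62.03 kHz


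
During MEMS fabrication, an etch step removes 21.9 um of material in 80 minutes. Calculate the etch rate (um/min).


Step 1: Etch rate = depth / time
Step 2: rate = 21.9 / 80
rate = 0.274 um/min


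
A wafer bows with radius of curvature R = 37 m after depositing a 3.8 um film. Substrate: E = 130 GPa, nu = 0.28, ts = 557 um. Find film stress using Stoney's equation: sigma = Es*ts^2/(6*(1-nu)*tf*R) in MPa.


Step 1: Compute numerator: Es * ts^2 = 130 * 557^2 = 40332370 (GPa*um^2)
Step 2: Compute denominator (R in um): 6*(1-nu)*tf*R = 6*0.72*3.8*37e6 = 607392000.0 (um^2)
Step 3: sigma (GPa) = 40332370 / 607392000.0 = 6.6403e-02 GPa
Step 4: Convert to MPa (x1000): sigma = 66.4 MPa


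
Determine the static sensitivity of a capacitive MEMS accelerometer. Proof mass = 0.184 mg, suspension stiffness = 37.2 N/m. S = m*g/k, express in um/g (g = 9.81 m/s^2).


Step 1: Convert mass: m = 0.184 mg = 1.84e-07 kg
Step 2: S = m * g / k = 1.84e-07 * 9.81 / 37.2
Step 3: S = 4.85e-08 m/g
Step 4: Convert to um/g: S = 0.049 um/g


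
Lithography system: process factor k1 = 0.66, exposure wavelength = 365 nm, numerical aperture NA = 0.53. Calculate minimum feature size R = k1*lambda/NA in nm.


Step 1: Identify values: k1 = 0.66, lambda = 365 nm, NA = 0.53
Step 2: R = k1 * lambda / NA
R = 0.66 * 365 / 0.53
R = 454.5 nm


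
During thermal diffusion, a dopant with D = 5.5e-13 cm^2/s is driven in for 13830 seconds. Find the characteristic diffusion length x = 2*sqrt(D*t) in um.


Step 1: Compute D*t = 5.5e-13 * 13830 = 7.6065e-09 cm^2
Step 2: sqrt(D*t) = 8.72153e-05 cm
Step 3: x = 2 * 8.72153e-05 cm = 1.744306e-04 cm
Step 4: Convert to um (1 cm = 1e4 um): x = 1.744 um


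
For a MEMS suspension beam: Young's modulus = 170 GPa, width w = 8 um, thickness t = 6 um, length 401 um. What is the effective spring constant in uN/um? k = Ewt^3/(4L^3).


Step 1: Convert E to consistent units (1 GPa = 1000 uN/um^2).
E = 170 GPa = 170000 uN/um^2
Step 2: Compute t^3 = 6^3 = 216
Step 3: Compute L^3 = 401^3 = 64481201
Step 4: k = 170000 * 8 * 216 / (4 * 64481201)
k = 1.1389 uN/um
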